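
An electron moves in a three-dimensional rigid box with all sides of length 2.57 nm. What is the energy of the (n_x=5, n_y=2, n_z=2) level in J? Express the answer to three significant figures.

E = 3.01×10^-19 J

For a 3D rectangular well E = (h²/8m_e)·Σ n_i²/L_i² = (6.626×10^-34)²/(8·9.109×10^-31) · [5²/(2.57 nm)² + 2²/(2.57 nm)² + 2²/(2.57 nm)²].
Evaluating gives E = 3.01×10^-19 J.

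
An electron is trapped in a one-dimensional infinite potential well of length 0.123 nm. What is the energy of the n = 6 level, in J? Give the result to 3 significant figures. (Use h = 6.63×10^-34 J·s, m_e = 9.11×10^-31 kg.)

E_6 = 1.44×10^-16 J

For an infinite well E_n = n²h²/(8m_eL²), so E_1 = h²/(8m_eL²) = (6.63×10^-34)²/(8·9.11×10^-31·(1.23×10^-10 m)²) = 3.987×10^-18 J.
Then E_6 = 6²·E_1 = 36·3.987×10^-18 J = 1.44×10^-16 J.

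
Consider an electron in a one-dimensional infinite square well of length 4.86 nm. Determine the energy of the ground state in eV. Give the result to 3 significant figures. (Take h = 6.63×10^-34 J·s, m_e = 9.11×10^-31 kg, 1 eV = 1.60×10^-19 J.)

E_1 = 0.0160 eV

For an infinite well E_n = n²h²/(8m_eL²), so E_1 = h²/(8m_eL²) = (6.63×10^-34)²/(8·9.11×10^-31·(4.86×10^-9 m)²) = 2.554×10^-21 J.
Converting, E_1 = 2.554×10^-21 J / (1.60×10^-19 J/eV) = 0.0160 eV.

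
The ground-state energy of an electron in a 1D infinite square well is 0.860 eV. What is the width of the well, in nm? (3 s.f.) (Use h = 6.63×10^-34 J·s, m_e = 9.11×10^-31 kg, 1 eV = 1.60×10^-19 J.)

From E_n = n²h²/(8m_eL²), L = n·h/√(8m_eE_n).
E_1 = 0.860 eV = 1.376×10^-19 J, so L = 1·6.63×10^-34/√(8·9.11×10^-31·1.376×10^-19) = 6.62×10^-10 m = 0.662 nm.

L = 0.662 nm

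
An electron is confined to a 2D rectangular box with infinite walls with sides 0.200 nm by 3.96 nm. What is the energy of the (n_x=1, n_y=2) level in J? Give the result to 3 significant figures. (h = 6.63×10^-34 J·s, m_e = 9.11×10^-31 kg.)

For a 2D rectangular well E = (h²/8m_e)·Σ n_i²/L_i² = (6.63×10^-34)²/(8·9.11×10^-31) · [1²/(0.200 nm)² + 2²/(3.96 nm)²].
Evaluating gives E = 1.52×10^-18 J.

E = 1.52×10^-18 J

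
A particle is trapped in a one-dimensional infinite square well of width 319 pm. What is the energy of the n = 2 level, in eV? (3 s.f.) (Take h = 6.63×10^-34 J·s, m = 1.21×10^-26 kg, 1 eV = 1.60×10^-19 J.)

E_2 = 0.00112 eV

For an infinite well E_n = n²h²/(8mL²), so E_1 = h²/(8mL²) = (6.63×10^-34)²/(8·1.21×10^-26·(3.19×10^-10 m)²) = 4.462×10^-23 J.
Then E_2 = 2²·E_1 = 4·4.462×10^-23 J = 1.785×10^-22 J.
Converting, E_2 = 1.785×10^-22 J / (1.60×10^-19 J/eV) = 0.00112 eV.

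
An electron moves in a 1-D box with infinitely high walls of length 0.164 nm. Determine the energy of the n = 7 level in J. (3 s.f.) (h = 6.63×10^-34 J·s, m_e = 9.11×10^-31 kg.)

E_7 = 1.10×10^-16 J

For an infinite well E_n = n²h²/(8m_eL²), so E_1 = h²/(8m_eL²) = (6.63×10^-34)²/(8·9.11×10^-31·(1.64×10^-10 m)²) = 2.242×10^-18 J.
Then E_7 = 7²·E_1 = 49·2.242×10^-18 J = 1.10×10^-16 J.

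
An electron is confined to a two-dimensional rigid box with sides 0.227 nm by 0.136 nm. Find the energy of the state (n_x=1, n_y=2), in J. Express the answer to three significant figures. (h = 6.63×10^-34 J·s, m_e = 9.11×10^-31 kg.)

For a 2D rectangular well E = (h²/8m_e)·Σ n_i²/L_i² = (6.63×10^-34)²/(8·9.11×10^-31) · [1²/(0.227 nm)² + 2²/(0.136 nm)²].
Evaluating gives E = 1.42×10^-17 J.

E = 1.42×10^-17 J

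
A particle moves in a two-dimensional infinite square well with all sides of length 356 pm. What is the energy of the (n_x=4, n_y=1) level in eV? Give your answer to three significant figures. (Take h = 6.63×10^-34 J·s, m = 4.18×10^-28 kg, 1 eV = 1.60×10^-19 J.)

E = 0.110 eV

For a 2D rectangular well E = (h²/8m)·Σ n_i²/L_i² = (6.63×10^-34)²/(8·4.18×10^-28) · [4²/(356 pm)² + 1²/(356 pm)²].
Evaluating gives E = 1.763×10^-20 J = 0.110 eV.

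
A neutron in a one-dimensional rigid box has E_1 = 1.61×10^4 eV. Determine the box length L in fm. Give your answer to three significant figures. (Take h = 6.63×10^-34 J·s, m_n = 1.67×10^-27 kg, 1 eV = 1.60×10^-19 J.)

L = 113 fm

From E_n = n²h²/(8m_nL²), L = n·h/√(8m_nE_n).
E_1 = 1.61×10^4 eV = 2.576×10^-15 J, so L = 1·6.63×10^-34/√(8·1.67×10^-27·2.576×10^-15) = 1.13×10^-13 m = 113 fm.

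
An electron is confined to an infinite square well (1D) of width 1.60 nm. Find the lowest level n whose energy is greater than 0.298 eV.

n = 2

E_1 = h²/(8m_eL²) = 2.353×10^-20 J = 0.1469 eV.
Need n² > 0.298/0.1469 = 2.029, i.e. n > 1.424.
The smallest integer satisfying this is n = 2.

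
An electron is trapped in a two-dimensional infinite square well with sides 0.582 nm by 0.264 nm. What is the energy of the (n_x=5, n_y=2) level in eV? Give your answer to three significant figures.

For a 2D rectangular well E = (h²/8m_e)·Σ n_i²/L_i² = (6.626×10^-34)²/(8·9.109×10^-31) · [5²/(0.582 nm)² + 2²/(0.264 nm)²].
Evaluating gives E = 7.904×10^-18 J = 49.3 eV.

E = 49.3 eV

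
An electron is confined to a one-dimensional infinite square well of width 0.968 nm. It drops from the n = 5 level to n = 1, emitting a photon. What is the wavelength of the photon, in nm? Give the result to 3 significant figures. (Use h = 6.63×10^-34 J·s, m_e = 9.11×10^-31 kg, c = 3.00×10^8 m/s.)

E_1 = h²/(8m_eL²) = 6.437×10^-20 J, so ΔE = (5² − 1²)E_1 = 1.545×10^-18 J.
λ = hc/ΔE = (6.63×10^-34·3.00×10^8)/1.545×10^-18 = 1.29×10^-7 m = 129 nm.

λ = 129 nm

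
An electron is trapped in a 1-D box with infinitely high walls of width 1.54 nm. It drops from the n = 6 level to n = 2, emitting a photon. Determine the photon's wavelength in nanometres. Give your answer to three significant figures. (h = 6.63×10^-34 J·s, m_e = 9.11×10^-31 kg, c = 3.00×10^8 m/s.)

E_1 = h²/(8m_eL²) = 2.543×10^-20 J, so ΔE = (6² − 2²)E_1 = 8.138×10^-19 J.
λ = hc/ΔE = (6.63×10^-34·3.00×10^8)/8.138×10^-19 = 2.44×10^-7 m = 244 nm.

λ = 244 nm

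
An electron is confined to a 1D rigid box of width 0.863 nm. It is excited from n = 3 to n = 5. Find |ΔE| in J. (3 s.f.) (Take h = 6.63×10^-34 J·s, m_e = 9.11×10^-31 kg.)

|ΔE| = 1.30×10^-18 J

E_1 = h²/(8m_eL²) = 8.098×10^-20 J.
|ΔE| = |3² − 5²|·E_1 = 16·8.098×10^-20 J = 1.30×10^-18 J.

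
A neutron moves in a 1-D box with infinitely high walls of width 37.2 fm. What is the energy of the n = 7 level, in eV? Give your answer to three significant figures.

For an infinite well E_n = n²h²/(8m_nL²), so E_1 = h²/(8m_nL²) = (6.626×10^-34)²/(8·1.675×10^-27·(3.72×10^-14 m)²) = 2.368×10^-14 J.
Then E_7 = 7²·E_1 = 49·2.368×10^-14 J = 1.160×10^-12 J.
Converting, E_7 = 1.160×10^-12 J / (1.602×10^-19 J/eV) = 7.24×10^6 eV.

E_7 = 7.24×10^6 eV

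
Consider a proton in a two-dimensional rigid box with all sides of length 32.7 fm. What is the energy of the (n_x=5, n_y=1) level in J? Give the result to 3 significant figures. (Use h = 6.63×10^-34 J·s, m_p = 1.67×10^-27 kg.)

E = 8.00×10^-13 J

For a 2D rectangular well E = (h²/8m_p)·Σ n_i²/L_i² = (6.63×10^-34)²/(8·1.67×10^-27) · [5²/(32.7 fm)² + 1²/(32.7 fm)²].
Evaluating gives E = 8.00×10^-13 J.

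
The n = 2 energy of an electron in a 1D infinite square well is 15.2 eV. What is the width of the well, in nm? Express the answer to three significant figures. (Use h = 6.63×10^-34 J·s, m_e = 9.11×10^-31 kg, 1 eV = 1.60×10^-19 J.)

L = 0.315 nm

From E_n = n²h²/(8m_eL²), L = n·h/√(8m_eE_n).
E_2 = 15.2 eV = 2.432×10^-18 J, so L = 2·6.63×10^-34/√(8·9.11×10^-31·2.432×10^-18) = 3.15×10^-10 m = 0.315 nm.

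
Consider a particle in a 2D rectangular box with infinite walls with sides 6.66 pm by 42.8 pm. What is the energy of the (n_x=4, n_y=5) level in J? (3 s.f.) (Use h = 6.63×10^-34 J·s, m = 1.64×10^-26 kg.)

E = 1.25×10^-18 J

For a 2D rectangular well E = (h²/8m)·Σ n_i²/L_i² = (6.63×10^-34)²/(8·1.64×10^-26) · [4²/(6.66 pm)² + 5²/(42.8 pm)²].
Evaluating gives E = 1.25×10^-18 J.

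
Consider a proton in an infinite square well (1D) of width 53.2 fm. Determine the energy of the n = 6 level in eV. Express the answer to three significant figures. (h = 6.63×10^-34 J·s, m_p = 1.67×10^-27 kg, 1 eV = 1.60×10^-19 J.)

E_6 = 2.62×10^6 eV

For an infinite well E_n = n²h²/(8m_pL²), so E_1 = h²/(8m_pL²) = (6.63×10^-34)²/(8·1.67×10^-27·(5.32×10^-14 m)²) = 1.163×10^-14 J.
Then E_6 = 6²·E_1 = 36·1.163×10^-14 J = 4.187×10^-13 J.
Converting, E_6 = 4.187×10^-13 J / (1.60×10^-19 J/eV) = 2.62×10^6 eV.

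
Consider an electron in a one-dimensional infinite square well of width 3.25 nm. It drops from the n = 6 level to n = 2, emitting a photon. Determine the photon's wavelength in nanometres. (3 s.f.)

E_1 = h²/(8m_eL²) = 5.704×10^-21 J, so ΔE = (6² − 2²)E_1 = 1.825×10^-19 J.
λ = hc/ΔE = (6.626×10^-34·2.998×10^8)/1.825×10^-19 = 1.09×10^-6 m = 1.09×10^3 nm.

λ = 1.09×10^3 nm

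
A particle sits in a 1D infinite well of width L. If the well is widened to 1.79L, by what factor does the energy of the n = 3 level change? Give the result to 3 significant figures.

E_n ∝ 1/L², so the energy scales by 1/1.79² = 0.312.

0.312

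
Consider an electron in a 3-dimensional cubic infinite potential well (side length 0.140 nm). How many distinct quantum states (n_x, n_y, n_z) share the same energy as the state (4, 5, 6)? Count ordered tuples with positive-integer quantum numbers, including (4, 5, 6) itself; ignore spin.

degeneracy = 12

The level has n_x² + n_y² + n_z² = 77. The ordered positive-integer solutions are (2, 3, 8), (2, 8, 3), (3, 2, 8), (3, 8, 2), (4, 5, 6), (4, 6, 5), (5, 4, 6), (5, 6, 4), (6, 4, 5), (6, 5, 4), (8, 2, 3), (8, 3, 2).
That gives 12 states.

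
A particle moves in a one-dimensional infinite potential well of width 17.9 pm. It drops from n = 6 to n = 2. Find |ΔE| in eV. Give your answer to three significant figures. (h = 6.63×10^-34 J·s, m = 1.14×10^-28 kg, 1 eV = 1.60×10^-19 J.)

E_1 = h²/(8mL²) = 1.504×10^-18 J.
|ΔE| = |6² − 2²|·E_1 = 32·1.504×10^-18 J = 4.813×10^-17 J = 301 eV.

|ΔE| = 301 eV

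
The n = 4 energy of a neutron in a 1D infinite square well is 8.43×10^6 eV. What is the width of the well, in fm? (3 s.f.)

From E_n = n²h²/(8m_nL²), L = n·h/√(8m_nE_n).
E_4 = 8.43×10^6 eV = 1.350×10^-12 J, so L = 4·6.626×10^-34/√(8·1.675×10^-27·1.350×10^-12) = 1.97×10^-14 m = 19.7 fm.

L = 19.7 fm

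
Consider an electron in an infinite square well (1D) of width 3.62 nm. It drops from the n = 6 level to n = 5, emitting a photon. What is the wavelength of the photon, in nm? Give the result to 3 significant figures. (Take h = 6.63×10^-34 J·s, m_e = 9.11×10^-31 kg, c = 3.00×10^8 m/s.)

E_1 = h²/(8m_eL²) = 4.603×10^-21 J, so ΔE = (6² − 5²)E_1 = 5.063×10^-20 J.
λ = hc/ΔE = (6.63×10^-34·3.00×10^8)/5.063×10^-20 = 3.93×10^-6 m = 3.93×10^3 nm.

λ = 3.93×10^3 nm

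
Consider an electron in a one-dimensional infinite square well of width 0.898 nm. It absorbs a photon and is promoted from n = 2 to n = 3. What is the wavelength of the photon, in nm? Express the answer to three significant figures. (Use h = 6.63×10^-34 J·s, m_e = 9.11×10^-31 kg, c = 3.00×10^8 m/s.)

λ = 532 nm

E_1 = h²/(8m_eL²) = 7.479×10^-20 J, so ΔE = (3² − 2²)E_1 = 3.739×10^-19 J.
λ = hc/ΔE = (6.63×10^-34·3.00×10^8)/3.739×10^-19 = 5.32×10^-7 m = 532 nm.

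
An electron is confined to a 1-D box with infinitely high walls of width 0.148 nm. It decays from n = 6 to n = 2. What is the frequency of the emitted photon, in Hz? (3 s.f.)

f = 1.33×10^17 Hz

E_1 = h²/(8m_eL²) = 2.751×10^-18 J and ΔE = (6² − 2²)E_1 = 8.803×10^-17 J.
f = ΔE/h = 8.803×10^-17/6.626×10^-34 = 1.33×10^17 Hz.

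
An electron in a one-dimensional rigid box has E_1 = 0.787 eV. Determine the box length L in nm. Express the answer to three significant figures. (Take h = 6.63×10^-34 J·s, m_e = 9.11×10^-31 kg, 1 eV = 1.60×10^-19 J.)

From E_n = n²h²/(8m_eL²), L = n·h/√(8m_eE_n).
E_1 = 0.787 eV = 1.259×10^-19 J, so L = 1·6.63×10^-34/√(8·9.11×10^-31·1.259×10^-19) = 6.92×10^-10 m = 0.692 nm.

L = 0.692 nm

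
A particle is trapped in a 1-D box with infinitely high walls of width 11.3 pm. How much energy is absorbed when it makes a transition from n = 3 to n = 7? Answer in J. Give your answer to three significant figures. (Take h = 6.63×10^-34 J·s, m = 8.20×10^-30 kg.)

|ΔE| = 2.10×10^-15 J

E_1 = h²/(8mL²) = 5.248×10^-17 J.
|ΔE| = |3² − 7²|·E_1 = 40·5.248×10^-17 J = 2.10×10^-15 J.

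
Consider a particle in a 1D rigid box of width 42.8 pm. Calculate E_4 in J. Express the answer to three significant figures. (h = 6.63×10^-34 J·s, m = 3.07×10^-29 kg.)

For an infinite well E_n = n²h²/(8mL²), so E_1 = h²/(8mL²) = (6.63×10^-34)²/(8·3.07×10^-29·(4.28×10^-11 m)²) = 9.770×10^-19 J.
Then E_4 = 4²·E_1 = 16·9.770×10^-19 J = 1.56×10^-17 J.

E_4 = 1.56×10^-17 J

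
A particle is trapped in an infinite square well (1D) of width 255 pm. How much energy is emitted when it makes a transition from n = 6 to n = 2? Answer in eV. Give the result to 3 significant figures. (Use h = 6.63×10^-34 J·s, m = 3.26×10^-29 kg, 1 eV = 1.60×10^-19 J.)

E_1 = h²/(8mL²) = 2.592×10^-20 J.
|ΔE| = |6² − 2²|·E_1 = 32·2.592×10^-20 J = 8.294×10^-19 J = 5.18 eV.

|ΔE| = 5.18 eV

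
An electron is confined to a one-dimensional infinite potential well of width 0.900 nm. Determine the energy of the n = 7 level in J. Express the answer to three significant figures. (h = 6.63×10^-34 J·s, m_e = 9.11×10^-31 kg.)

For an infinite well E_n = n²h²/(8m_eL²), so E_1 = h²/(8m_eL²) = (6.63×10^-34)²/(8·9.11×10^-31·(9.00×10^-10 m)²) = 7.446×10^-20 J.
Then E_7 = 7²·E_1 = 49·7.446×10^-20 J = 3.65×10^-18 J.

E_7 = 3.65×10^-18 J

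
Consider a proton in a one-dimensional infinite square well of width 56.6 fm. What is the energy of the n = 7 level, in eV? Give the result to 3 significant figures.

E_7 = 3.13×10^6 eV

For an infinite well E_n = n²h²/(8m_pL²), so E_1 = h²/(8m_pL²) = (6.626×10^-34)²/(8·1.673×10^-27·(5.66×10^-14 m)²) = 1.024×10^-14 J.
Then E_7 = 7²·E_1 = 49·1.024×10^-14 J = 5.018×10^-13 J.
Converting, E_7 = 5.018×10^-13 J / (1.602×10^-19 J/eV) = 3.13×10^6 eV.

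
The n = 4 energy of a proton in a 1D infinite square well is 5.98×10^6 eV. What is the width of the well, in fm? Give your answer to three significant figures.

From E_n = n²h²/(8m_pL²), L = n·h/√(8m_pE_n).
E_4 = 5.98×10^6 eV = 9.580×10^-13 J, so L = 4·6.626×10^-34/√(8·1.673×10^-27·9.580×10^-13) = 2.34×10^-14 m = 23.4 fm.

L = 23.4 fm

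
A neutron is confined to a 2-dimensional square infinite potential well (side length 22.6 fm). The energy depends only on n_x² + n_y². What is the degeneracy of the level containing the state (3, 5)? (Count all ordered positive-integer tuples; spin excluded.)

degeneracy = 2

The level has n_x² + n_y² = 34. The ordered positive-integer solutions are (3, 5), (5, 3).
That gives 2 states.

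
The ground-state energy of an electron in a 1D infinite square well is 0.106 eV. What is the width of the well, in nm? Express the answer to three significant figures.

From E_n = n²h²/(8m_eL²), L = n·h/√(8m_eE_n).
E_1 = 0.106 eV = 1.698×10^-20 J, so L = 1·6.626×10^-34/√(8·9.109×10^-31·1.698×10^-20) = 1.88×10^-9 m = 1.88 nm.

L = 1.88 nm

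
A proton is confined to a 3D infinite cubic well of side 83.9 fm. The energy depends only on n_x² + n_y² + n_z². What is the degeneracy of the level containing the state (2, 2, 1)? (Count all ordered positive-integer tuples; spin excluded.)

degeneracy = 3

The level has n_x² + n_y² + n_z² = 9. The ordered positive-integer solutions are (1, 2, 2), (2, 1, 2), (2, 2, 1).
That gives 3 states.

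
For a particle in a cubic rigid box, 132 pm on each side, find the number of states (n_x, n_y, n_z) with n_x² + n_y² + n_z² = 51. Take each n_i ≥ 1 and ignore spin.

The level has n_x² + n_y² + n_z² = 51. The ordered positive-integer solutions are (1, 1, 7), (1, 5, 5), (1, 7, 1), (5, 1, 5), (5, 5, 1), (7, 1, 1).
That gives 6 states.

degeneracy = 6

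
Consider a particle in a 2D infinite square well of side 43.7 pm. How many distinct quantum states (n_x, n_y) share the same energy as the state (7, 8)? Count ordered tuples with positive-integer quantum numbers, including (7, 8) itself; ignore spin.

The level has n_x² + n_y² = 113. The ordered positive-integer solutions are (7, 8), (8, 7).
That gives 2 states.

degeneracy = 2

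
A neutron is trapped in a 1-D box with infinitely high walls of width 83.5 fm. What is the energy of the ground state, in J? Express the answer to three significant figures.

For an infinite well E_n = n²h²/(8m_nL²), so E_1 = h²/(8m_nL²) = (6.626×10^-34)²/(8·1.675×10^-27·(8.35×10^-14 m)²) = 4.699×10^-15 J.

E_1 = 4.70×10^-15 J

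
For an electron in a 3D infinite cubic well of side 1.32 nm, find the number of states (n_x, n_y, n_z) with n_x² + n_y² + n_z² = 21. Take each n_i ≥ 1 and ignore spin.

degeneracy = 6

The level has n_x² + n_y² + n_z² = 21. The ordered positive-integer solutions are (1, 2, 4), (1, 4, 2), (2, 1, 4), (2, 4, 1), (4, 1, 2), (4, 2, 1).
That gives 6 states.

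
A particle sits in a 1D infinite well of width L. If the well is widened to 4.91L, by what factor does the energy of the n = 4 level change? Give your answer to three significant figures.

0.0415

E_n ∝ 1/L², so the energy scales by 1/4.91² = 0.0415.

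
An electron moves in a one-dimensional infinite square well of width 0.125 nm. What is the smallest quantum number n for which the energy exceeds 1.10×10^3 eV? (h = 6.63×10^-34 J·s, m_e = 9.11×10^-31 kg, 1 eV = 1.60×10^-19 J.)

E_1 = h²/(8m_eL²) = 3.860×10^-18 J = 24.13 eV.
Need n² > 1.10×10^3/24.13 = 45.59, i.e. n > 6.752.
The smallest integer satisfying this is n = 7.

n = 7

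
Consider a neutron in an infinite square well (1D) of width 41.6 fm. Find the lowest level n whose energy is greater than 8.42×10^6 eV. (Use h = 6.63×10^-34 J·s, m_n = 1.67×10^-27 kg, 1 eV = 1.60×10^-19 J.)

n = 9

E_1 = h²/(8m_nL²) = 1.901×10^-14 J = 1.188×10^5 eV.
Need n² > 8.42×10^6/1.188×10^5 = 70.88, i.e. n > 8.419.
The smallest integer satisfying this is n = 9.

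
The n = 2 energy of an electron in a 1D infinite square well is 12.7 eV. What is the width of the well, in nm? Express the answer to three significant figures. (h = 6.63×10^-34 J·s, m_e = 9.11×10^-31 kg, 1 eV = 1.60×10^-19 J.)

From E_n = n²h²/(8m_eL²), L = n·h/√(8m_eE_n).
E_2 = 12.7 eV = 2.032×10^-18 J, so L = 2·6.63×10^-34/√(8·9.11×10^-31·2.032×10^-18) = 3.45×10^-10 m = 0.345 nm.

L = 0.345 nm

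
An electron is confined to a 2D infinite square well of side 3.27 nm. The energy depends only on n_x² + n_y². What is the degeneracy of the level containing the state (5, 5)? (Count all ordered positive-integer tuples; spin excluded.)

degeneracy = 3

The level has n_x² + n_y² = 50. The ordered positive-integer solutions are (1, 7), (5, 5), (7, 1).
That gives 3 states.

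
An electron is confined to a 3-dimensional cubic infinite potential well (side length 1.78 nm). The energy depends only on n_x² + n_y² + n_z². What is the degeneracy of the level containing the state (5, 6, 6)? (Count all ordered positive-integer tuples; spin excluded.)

degeneracy = 3

The level has n_x² + n_y² + n_z² = 97. The ordered positive-integer solutions are (5, 6, 6), (6, 5, 6), (6, 6, 5).
That gives 3 states.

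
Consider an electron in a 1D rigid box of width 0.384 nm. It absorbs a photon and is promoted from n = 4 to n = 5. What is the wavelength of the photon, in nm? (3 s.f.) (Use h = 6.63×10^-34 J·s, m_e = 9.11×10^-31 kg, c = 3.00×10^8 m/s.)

λ = 54.0 nm

E_1 = h²/(8m_eL²) = 4.090×10^-19 J, so ΔE = (5² − 4²)E_1 = 3.681×10^-18 J.
λ = hc/ΔE = (6.63×10^-34·3.00×10^8)/3.681×10^-18 = 5.40×10^-8 m = 54.0 nm.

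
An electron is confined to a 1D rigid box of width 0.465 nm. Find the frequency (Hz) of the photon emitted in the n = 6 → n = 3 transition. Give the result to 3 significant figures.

E_1 = h²/(8m_eL²) = 2.786×10^-19 J and ΔE = (6² − 3²)E_1 = 7.522×10^-18 J.
f = ΔE/h = 7.522×10^-18/6.626×10^-34 = 1.14×10^16 Hz.

f = 1.14×10^16 Hz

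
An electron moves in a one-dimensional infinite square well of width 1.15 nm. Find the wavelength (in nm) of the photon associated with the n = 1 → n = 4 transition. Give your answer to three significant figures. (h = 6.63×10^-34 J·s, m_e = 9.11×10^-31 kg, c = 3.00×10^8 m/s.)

λ = 291 nm

E_1 = h²/(8m_eL²) = 4.561×10^-20 J, so ΔE = (4² − 1²)E_1 = 6.842×10^-19 J.
λ = hc/ΔE = (6.63×10^-34·3.00×10^8)/6.842×10^-19 = 2.91×10^-7 m = 291 nm.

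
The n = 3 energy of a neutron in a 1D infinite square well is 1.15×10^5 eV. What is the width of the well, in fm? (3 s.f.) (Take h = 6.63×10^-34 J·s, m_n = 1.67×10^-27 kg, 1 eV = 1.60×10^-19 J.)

L = 127 fm

From E_n = n²h²/(8m_nL²), L = n·h/√(8m_nE_n).
E_3 = 1.15×10^5 eV = 1.840×10^-14 J, so L = 3·6.63×10^-34/√(8·1.67×10^-27·1.840×10^-14) = 1.27×10^-13 m = 127 fm.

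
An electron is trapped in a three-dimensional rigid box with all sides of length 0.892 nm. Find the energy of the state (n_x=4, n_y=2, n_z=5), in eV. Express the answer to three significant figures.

For a 3D rectangular well E = (h²/8m_e)·Σ n_i²/L_i² = (6.626×10^-34)²/(8·9.109×10^-31) · [4²/(0.892 nm)² + 2²/(0.892 nm)² + 5²/(0.892 nm)²].
Evaluating gives E = 3.407×10^-18 J = 21.3 eV.

E = 21.3 eV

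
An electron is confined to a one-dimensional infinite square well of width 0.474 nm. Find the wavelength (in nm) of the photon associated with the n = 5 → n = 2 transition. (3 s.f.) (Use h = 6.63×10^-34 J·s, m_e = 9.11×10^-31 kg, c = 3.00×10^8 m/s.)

λ = 35.3 nm

E_1 = h²/(8m_eL²) = 2.684×10^-19 J, so ΔE = (5² − 2²)E_1 = 5.636×10^-18 J.
λ = hc/ΔE = (6.63×10^-34·3.00×10^8)/5.636×10^-18 = 3.53×10^-8 m = 35.3 nm.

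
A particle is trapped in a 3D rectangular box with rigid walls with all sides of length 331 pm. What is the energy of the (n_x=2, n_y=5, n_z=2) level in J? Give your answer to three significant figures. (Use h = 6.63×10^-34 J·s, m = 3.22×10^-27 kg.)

For a 3D rectangular well E = (h²/8m)·Σ n_i²/L_i² = (6.63×10^-34)²/(8·3.22×10^-27) · [2²/(331 pm)² + 5²/(331 pm)² + 2²/(331 pm)²].
Evaluating gives E = 5.14×10^-21 J.

E = 5.14×10^-21 J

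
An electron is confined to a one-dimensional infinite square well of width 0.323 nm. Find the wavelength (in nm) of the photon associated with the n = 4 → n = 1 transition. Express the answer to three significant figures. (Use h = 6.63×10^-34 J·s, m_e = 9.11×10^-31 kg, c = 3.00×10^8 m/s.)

λ = 22.9 nm

E_1 = h²/(8m_eL²) = 5.781×10^-19 J, so ΔE = (4² − 1²)E_1 = 8.672×10^-18 J.
λ = hc/ΔE = (6.63×10^-34·3.00×10^8)/8.672×10^-18 = 2.29×10^-8 m = 22.9 nm.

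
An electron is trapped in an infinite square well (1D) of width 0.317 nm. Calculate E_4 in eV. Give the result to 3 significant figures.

For an infinite well E_n = n²h²/(8m_eL²), so E_1 = h²/(8m_eL²) = (6.626×10^-34)²/(8·9.109×10^-31·(3.17×10^-10 m)²) = 5.995×10^-19 J.
Then E_4 = 4²·E_1 = 16·5.995×10^-19 J = 9.592×10^-18 J.
Converting, E_4 = 9.592×10^-18 J / (1.602×10^-19 J/eV) = 59.9 eV.

E_4 = 59.9 eV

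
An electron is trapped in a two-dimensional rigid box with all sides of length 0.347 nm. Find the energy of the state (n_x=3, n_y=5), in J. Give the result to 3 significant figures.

E = 1.70×10^-17 J

For a 2D rectangular well E = (h²/8m_e)·Σ n_i²/L_i² = (6.626×10^-34)²/(8·9.109×10^-31) · [3²/(0.347 nm)² + 5²/(0.347 nm)²].
Evaluating gives E = 1.70×10^-17 J.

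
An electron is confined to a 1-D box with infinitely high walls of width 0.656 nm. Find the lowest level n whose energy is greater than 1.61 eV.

E_1 = h²/(8m_eL²) = 1.400×10^-19 J = 0.8739 eV.
Need n² > 1.61/0.8739 = 1.842, i.e. n > 1.357.
The smallest integer satisfying this is n = 2.

n = 2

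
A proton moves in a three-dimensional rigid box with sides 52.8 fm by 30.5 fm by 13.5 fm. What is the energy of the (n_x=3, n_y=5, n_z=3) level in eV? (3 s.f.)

For a 3D rectangular well E = (h²/8m_p)·Σ n_i²/L_i² = (6.626×10^-34)²/(8·1.673×10^-27) · [3²/(52.8 fm)² + 5²/(30.5 fm)² + 3²/(13.5 fm)²].
Evaluating gives E = 2.607×10^-12 J = 1.63×10^7 eV.

E = 1.63×10^7 eV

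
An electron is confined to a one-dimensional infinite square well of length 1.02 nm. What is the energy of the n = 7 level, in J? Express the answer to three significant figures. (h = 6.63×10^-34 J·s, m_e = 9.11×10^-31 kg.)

E_7 = 2.84×10^-18 J

For an infinite well E_n = n²h²/(8m_eL²), so E_1 = h²/(8m_eL²) = (6.63×10^-34)²/(8·9.11×10^-31·(1.02×10^-9 m)²) = 5.797×10^-20 J.
Then E_7 = 7²·E_1 = 49·5.797×10^-20 J = 2.84×10^-18 J.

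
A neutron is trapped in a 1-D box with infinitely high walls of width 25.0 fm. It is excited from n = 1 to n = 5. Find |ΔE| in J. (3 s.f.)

|ΔE| = 1.26×10^-12 J

E_1 = h²/(8m_nL²) = 5.242×10^-14 J.
|ΔE| = |1² − 5²|·E_1 = 24·5.242×10^-14 J = 1.26×10^-12 J.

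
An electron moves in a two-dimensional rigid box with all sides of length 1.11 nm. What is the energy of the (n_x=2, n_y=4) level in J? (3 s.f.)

E = 9.78×10^-19 J

For a 2D rectangular well E = (h²/8m_e)·Σ n_i²/L_i² = (6.626×10^-34)²/(8·9.109×10^-31) · [2²/(1.11 nm)² + 4²/(1.11 nm)²].
Evaluating gives E = 9.78×10^-19 J.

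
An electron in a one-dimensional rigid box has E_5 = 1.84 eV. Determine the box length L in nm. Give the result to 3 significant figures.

From E_n = n²h²/(8m_eL²), L = n·h/√(8m_eE_n).
E_5 = 1.84 eV = 2.948×10^-19 J, so L = 5·6.626×10^-34/√(8·9.109×10^-31·2.948×10^-19) = 2.26×10^-9 m = 2.26 nm.

L = 2.26 nm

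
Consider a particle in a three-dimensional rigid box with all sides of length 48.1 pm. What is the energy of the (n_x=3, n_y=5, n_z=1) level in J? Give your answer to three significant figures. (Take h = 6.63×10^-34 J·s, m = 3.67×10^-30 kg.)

E = 2.26×10^-16 J

For a 3D rectangular well E = (h²/8m)·Σ n_i²/L_i² = (6.63×10^-34)²/(8·3.67×10^-30) · [3²/(48.1 pm)² + 5²/(48.1 pm)² + 1²/(48.1 pm)²].
Evaluating gives E = 2.26×10^-16 J.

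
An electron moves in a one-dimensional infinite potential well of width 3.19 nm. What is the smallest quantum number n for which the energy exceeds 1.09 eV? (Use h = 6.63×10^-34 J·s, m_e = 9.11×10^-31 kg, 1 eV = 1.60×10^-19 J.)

E_1 = h²/(8m_eL²) = 5.927×10^-21 J = 0.03704 eV.
Need n² > 1.09/0.03704 = 29.43, i.e. n > 5.425.
The smallest integer satisfying this is n = 6.

n = 6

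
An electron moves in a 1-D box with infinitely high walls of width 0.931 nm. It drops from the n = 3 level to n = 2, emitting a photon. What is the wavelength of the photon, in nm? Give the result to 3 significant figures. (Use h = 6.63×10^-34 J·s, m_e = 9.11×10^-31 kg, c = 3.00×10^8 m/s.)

E_1 = h²/(8m_eL²) = 6.959×10^-20 J, so ΔE = (3² − 2²)E_1 = 3.479×10^-19 J.
λ = hc/ΔE = (6.63×10^-34·3.00×10^8)/3.479×10^-19 = 5.72×10^-7 m = 572 nm.

λ = 572 nm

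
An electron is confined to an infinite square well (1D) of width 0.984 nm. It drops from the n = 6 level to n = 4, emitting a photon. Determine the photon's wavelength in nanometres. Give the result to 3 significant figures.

λ = 160 nm

E_1 = h²/(8m_eL²) = 6.222×10^-20 J, so ΔE = (6² − 4²)E_1 = 1.244×10^-18 J.
λ = hc/ΔE = (6.626×10^-34·2.998×10^8)/1.244×10^-18 = 1.60×10^-7 m = 160 nm.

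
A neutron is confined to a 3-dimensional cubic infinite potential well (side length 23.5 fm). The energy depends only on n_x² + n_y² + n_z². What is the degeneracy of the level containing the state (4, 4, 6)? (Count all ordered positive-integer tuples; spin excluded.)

degeneracy = 3

The level has n_x² + n_y² + n_z² = 68. The ordered positive-integer solutions are (4, 4, 6), (4, 6, 4), (6, 4, 4).
That gives 3 states.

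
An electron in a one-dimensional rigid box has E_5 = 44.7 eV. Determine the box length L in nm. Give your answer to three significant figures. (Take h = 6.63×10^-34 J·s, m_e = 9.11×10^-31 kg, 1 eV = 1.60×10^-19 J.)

From E_n = n²h²/(8m_eL²), L = n·h/√(8m_eE_n).
E_5 = 44.7 eV = 7.152×10^-18 J, so L = 5·6.63×10^-34/√(8·9.11×10^-31·7.152×10^-18) = 4.59×10^-10 m = 0.459 nm.

L = 0.459 nm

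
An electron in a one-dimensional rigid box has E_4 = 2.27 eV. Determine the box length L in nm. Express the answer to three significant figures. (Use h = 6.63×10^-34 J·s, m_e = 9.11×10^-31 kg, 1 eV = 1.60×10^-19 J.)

L = 1.63 nm

From E_n = n²h²/(8m_eL²), L = n·h/√(8m_eE_n).
E_4 = 2.27 eV = 3.632×10^-19 J, so L = 4·6.63×10^-34/√(8·9.11×10^-31·3.632×10^-19) = 1.63×10^-9 m = 1.63 nm.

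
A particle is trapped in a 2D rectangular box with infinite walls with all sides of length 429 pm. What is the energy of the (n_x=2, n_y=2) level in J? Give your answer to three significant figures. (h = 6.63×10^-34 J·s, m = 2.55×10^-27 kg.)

E = 9.37×10^-22 J

For a 2D rectangular well E = (h²/8m)·Σ n_i²/L_i² = (6.63×10^-34)²/(8·2.55×10^-27) · [2²/(429 pm)² + 2²/(429 pm)²].
Evaluating gives E = 9.37×10^-22 J.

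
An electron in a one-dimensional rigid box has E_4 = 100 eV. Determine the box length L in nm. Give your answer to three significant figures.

From E_n = n²h²/(8m_eL²), L = n·h/√(8m_eE_n).
E_4 = 100 eV = 1.602×10^-17 J, so L = 4·6.626×10^-34/√(8·9.109×10^-31·1.602×10^-17) = 2.45×10^-10 m = 0.245 nm.

L = 0.245 nm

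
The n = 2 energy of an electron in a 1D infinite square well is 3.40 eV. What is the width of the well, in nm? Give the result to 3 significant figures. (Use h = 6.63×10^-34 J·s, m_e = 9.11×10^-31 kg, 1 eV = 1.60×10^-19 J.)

L = 0.666 nm

From E_n = n²h²/(8m_eL²), L = n·h/√(8m_eE_n).
E_2 = 3.40 eV = 5.440×10^-19 J, so L = 2·6.63×10^-34/√(8·9.11×10^-31·5.440×10^-19) = 6.66×10^-10 m = 0.666 nm.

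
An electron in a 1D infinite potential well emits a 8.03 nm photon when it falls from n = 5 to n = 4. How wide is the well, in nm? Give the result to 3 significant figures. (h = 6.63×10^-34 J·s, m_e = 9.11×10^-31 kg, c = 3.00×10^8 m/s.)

The photon carries ΔE = hc/λ = 6.63×10^-34·3.00×10^8/8.03×10^-9 m = 2.477×10^-17 J.
Since ΔE = (5² − 4²)E_1, E_1 = 2.752×10^-18 J, and L = h/√(8m_eE_1) = 1.48×10^-10 m = 0.148 nm.

L = 0.148 nm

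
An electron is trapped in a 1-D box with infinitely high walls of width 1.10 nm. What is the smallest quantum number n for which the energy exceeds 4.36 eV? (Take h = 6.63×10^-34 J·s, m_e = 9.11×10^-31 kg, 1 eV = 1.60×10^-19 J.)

E_1 = h²/(8m_eL²) = 4.985×10^-20 J = 0.3116 eV.
Need n² > 4.36/0.3116 = 13.99, i.e. n > 3.740.
The smallest integer satisfying this is n = 4.

n = 4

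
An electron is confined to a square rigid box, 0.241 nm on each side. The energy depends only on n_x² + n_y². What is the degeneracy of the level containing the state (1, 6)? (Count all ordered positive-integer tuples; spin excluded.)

The level has n_x² + n_y² = 37. The ordered positive-integer solutions are (1, 6), (6, 1).
That gives 2 states.

degeneracy = 2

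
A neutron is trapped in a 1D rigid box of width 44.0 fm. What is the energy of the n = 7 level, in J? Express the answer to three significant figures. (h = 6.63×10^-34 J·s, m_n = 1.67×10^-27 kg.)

E_7 = 8.33×10^-13 J

For an infinite well E_n = n²h²/(8m_nL²), so E_1 = h²/(8m_nL²) = (6.63×10^-34)²/(8·1.67×10^-27·(4.40×10^-14 m)²) = 1.699×10^-14 J.
Then E_7 = 7²·E_1 = 49·1.699×10^-14 J = 8.33×10^-13 J.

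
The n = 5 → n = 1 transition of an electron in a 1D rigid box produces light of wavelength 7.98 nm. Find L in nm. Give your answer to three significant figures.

The photon carries ΔE = hc/λ = 6.626×10^-34·2.998×10^8/7.98×10^-9 m = 2.489×10^-17 J.
Since ΔE = (5² − 1²)E_1, E_1 = 1.037×10^-18 J, and L = h/√(8m_eE_1) = 2.41×10^-10 m = 0.241 nm.

L = 0.241 nm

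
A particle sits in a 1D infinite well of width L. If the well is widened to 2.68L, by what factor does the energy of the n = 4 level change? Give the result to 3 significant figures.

0.139

E_n ∝ 1/L², so the energy scales by 1/2.68² = 0.139.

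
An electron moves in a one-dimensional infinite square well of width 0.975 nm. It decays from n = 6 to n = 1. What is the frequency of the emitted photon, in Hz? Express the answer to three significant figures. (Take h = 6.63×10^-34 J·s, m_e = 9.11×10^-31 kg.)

f = 3.35×10^15 Hz

E_1 = h²/(8m_eL²) = 6.345×10^-20 J and ΔE = (6² − 1²)E_1 = 2.221×10^-18 J.
f = ΔE/h = 2.221×10^-18/6.63×10^-34 = 3.35×10^15 Hz.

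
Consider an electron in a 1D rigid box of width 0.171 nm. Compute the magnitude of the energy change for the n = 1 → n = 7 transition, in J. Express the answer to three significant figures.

|ΔE| = 9.89×10^-17 J

E_1 = h²/(8m_eL²) = 2.060×10^-18 J.
|ΔE| = |1² − 7²|·E_1 = 48·2.060×10^-18 J = 9.89×10^-17 J.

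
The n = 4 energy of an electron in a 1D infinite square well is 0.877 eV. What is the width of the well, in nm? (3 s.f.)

L = 2.62 nm

From E_n = n²h²/(8m_eL²), L = n·h/√(8m_eE_n).
E_4 = 0.877 eV = 1.405×10^-19 J, so L = 4·6.626×10^-34/√(8·9.109×10^-31·1.405×10^-19) = 2.62×10^-9 m = 2.62 nm.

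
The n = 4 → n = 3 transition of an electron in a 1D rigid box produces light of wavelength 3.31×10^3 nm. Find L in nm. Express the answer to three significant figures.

L = 2.65 nm

The photon carries ΔE = hc/λ = 6.626×10^-34·2.998×10^8/3.31×10^-6 m = 6.001×10^-20 J.
Since ΔE = (4² − 3²)E_1, E_1 = 8.573×10^-21 J, and L = h/√(8m_eE_1) = 2.65×10^-9 m = 2.65 nm.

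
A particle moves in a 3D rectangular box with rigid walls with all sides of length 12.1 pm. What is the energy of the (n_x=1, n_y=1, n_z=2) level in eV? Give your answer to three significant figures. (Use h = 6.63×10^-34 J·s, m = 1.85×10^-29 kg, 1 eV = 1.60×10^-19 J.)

E = 761 eV

For a 3D rectangular well E = (h²/8m)·Σ n_i²/L_i² = (6.63×10^-34)²/(8·1.85×10^-29) · [1²/(12.1 pm)² + 1²/(12.1 pm)² + 2²/(12.1 pm)²].
Evaluating gives E = 1.217×10^-16 J = 761 eV.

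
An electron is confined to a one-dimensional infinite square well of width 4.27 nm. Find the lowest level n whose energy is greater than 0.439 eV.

E_1 = h²/(8m_eL²) = 3.304×10^-21 J = 0.02062 eV.
Need n² > 0.439/0.02062 = 21.29, i.e. n > 4.614.
The smallest integer satisfying this is n = 5.

n = 5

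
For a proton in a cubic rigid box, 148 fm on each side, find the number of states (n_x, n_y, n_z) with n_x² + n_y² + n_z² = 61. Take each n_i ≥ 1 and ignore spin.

degeneracy = 6

The level has n_x² + n_y² + n_z² = 61. The ordered positive-integer solutions are (3, 4, 6), (3, 6, 4), (4, 3, 6), (4, 6, 3), (6, 3, 4), (6, 4, 3).
That gives 6 states.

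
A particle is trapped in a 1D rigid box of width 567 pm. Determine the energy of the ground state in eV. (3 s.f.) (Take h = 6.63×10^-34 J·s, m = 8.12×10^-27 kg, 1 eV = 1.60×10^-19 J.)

For an infinite well E_n = n²h²/(8mL²), so E_1 = h²/(8mL²) = (6.63×10^-34)²/(8·8.12×10^-27·(5.67×10^-10 m)²) = 2.105×10^-23 J.
Converting, E_1 = 2.105×10^-23 J / (1.60×10^-19 J/eV) = 1.32×10^-4 eV.

E_1 = 1.32×10^-4 eV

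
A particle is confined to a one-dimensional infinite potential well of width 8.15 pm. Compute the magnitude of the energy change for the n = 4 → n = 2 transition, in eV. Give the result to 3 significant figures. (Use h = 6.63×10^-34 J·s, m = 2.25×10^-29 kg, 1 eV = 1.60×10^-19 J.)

E_1 = h²/(8mL²) = 3.677×10^-17 J.
|ΔE| = |4² − 2²|·E_1 = 12·3.677×10^-17 J = 4.412×10^-16 J = 2.76×10^3 eV.

|ΔE| = 2.76×10^3 eV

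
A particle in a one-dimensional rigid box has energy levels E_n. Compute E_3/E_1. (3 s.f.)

E_n ∝ n², so E_3/E_1 = 3²/1² = 9/1 = 9.00.

9.00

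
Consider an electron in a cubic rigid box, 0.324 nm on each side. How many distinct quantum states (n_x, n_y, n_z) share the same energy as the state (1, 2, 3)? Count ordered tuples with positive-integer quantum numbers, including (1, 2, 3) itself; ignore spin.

The level has n_x² + n_y² + n_z² = 14. The ordered positive-integer solutions are (1, 2, 3), (1, 3, 2), (2, 1, 3), (2, 3, 1), (3, 1, 2), (3, 2, 1).
That gives 6 states.

degeneracy = 6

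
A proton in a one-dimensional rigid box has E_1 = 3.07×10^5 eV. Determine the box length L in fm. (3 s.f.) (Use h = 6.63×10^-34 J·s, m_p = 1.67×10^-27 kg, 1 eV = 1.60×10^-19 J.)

L = 25.9 fm

From E_n = n²h²/(8m_pL²), L = n·h/√(8m_pE_n).
E_1 = 3.07×10^5 eV = 4.912×10^-14 J, so L = 1·6.63×10^-34/√(8·1.67×10^-27·4.912×10^-14) = 2.59×10^-14 m = 25.9 fm.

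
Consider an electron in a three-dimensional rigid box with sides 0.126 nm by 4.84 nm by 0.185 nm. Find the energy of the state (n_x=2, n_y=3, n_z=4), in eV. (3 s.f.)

E = 271 eV

For a 3D rectangular well E = (h²/8m_e)·Σ n_i²/L_i² = (6.626×10^-34)²/(8·9.109×10^-31) · [2²/(0.126 nm)² + 3²/(4.84 nm)² + 4²/(0.185 nm)²].
Evaluating gives E = 4.337×10^-17 J = 271 eV.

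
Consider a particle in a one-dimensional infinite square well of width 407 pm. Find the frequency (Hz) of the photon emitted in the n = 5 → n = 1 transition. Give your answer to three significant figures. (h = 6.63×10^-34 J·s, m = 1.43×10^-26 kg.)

f = 8.40×10^11 Hz

E_1 = h²/(8mL²) = 2.320×10^-23 J and ΔE = (5² − 1²)E_1 = 5.568×10^-22 J.
f = ΔE/h = 5.568×10^-22/6.63×10^-34 = 8.40×10^11 Hz.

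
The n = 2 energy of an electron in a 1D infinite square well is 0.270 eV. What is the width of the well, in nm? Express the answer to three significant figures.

From E_n = n²h²/(8m_eL²), L = n·h/√(8m_eE_n).
E_2 = 0.270 eV = 4.325×10^-20 J, so L = 2·6.626×10^-34/√(8·9.109×10^-31·4.325×10^-20) = 2.36×10^-9 m = 2.36 nm.

L = 2.36 nm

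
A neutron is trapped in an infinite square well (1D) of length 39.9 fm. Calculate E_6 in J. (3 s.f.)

E_6 = 7.41×10^-13 J

For an infinite well E_n = n²h²/(8m_nL²), so E_1 = h²/(8m_nL²) = (6.626×10^-34)²/(8·1.675×10^-27·(3.99×10^-14 m)²) = 2.058×10^-14 J.
Then E_6 = 6²·E_1 = 36·2.058×10^-14 J = 7.41×10^-13 J.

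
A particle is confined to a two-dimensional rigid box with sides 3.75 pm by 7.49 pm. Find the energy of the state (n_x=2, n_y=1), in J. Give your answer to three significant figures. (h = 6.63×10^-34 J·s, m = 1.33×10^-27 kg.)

E = 1.25×10^-17 J

For a 2D rectangular well E = (h²/8m)·Σ n_i²/L_i² = (6.63×10^-34)²/(8·1.33×10^-27) · [2²/(3.75 pm)² + 1²/(7.49 pm)²].
Evaluating gives E = 1.25×10^-17 J.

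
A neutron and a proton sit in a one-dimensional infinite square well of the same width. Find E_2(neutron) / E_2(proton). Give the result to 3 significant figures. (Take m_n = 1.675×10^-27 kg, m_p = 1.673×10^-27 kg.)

0.999

E_n ∝ 1/m at fixed n and L, so the ratio is m_p/m_n = 1.673×10^-27/1.675×10^-27 = 0.999.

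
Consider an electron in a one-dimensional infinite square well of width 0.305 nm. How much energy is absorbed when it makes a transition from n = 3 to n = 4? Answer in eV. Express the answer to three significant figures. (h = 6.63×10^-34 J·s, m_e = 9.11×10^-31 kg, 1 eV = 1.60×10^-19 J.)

E_1 = h²/(8m_eL²) = 6.484×10^-19 J.
|ΔE| = |3² − 4²|·E_1 = 7·6.484×10^-19 J = 4.539×10^-18 J = 28.4 eV.

|ΔE| = 28.4 eV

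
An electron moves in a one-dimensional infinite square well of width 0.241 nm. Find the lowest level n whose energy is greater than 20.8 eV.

E_1 = h²/(8m_eL²) = 1.037×10^-18 J = 6.473 eV.
Need n² > 20.8/6.473 = 3.213, i.e. n > 1.792.
The smallest integer satisfying this is n = 2.

n = 2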